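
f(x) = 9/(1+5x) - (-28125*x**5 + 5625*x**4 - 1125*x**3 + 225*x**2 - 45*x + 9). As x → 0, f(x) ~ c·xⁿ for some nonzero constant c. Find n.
6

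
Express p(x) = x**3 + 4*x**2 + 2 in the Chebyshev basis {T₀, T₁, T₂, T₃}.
(4)T₀ + (3/4)T₁ + (2)T₂ + (1/4)T₃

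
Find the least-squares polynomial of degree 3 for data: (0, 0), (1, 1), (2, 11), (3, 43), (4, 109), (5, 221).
5/126 + (169/756)x + (-181/126)x² + (221/108)x³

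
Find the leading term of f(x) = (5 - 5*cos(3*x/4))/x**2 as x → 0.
45/32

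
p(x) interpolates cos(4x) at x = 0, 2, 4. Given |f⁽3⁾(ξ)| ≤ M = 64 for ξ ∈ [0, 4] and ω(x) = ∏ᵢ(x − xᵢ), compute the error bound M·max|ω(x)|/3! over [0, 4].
512*sqrt(3)/27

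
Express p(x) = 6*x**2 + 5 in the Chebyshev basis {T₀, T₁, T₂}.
(8)T₀ + (3)T₂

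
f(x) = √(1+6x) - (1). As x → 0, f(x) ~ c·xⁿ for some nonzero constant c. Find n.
1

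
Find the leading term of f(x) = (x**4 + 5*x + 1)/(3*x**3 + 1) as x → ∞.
x/3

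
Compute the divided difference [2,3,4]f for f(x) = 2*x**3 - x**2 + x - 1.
17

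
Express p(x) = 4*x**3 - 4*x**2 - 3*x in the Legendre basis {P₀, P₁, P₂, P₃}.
(-4/3)P₀ + (-3/5)P₁ + (-8/3)P₂ + (8/5)P₃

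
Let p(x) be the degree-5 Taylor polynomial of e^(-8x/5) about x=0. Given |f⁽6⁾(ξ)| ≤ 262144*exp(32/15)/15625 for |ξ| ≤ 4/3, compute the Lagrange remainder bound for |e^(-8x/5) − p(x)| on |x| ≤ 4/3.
67108864*exp(32/15)/512578125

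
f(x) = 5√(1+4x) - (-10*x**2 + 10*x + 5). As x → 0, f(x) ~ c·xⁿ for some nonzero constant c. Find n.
3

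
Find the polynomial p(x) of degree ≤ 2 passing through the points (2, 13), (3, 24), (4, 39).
2*x**2 + x + 3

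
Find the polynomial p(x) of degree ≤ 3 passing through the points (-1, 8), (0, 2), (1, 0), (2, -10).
-2*x**3 + 2*x**2 - 2*x + 2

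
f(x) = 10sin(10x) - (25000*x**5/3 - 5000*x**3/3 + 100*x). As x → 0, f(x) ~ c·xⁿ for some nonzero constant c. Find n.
7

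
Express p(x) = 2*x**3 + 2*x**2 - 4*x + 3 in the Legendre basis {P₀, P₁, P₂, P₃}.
(11/3)P₀ + (-14/5)P₁ + (4/3)P₂ + (4/5)P₃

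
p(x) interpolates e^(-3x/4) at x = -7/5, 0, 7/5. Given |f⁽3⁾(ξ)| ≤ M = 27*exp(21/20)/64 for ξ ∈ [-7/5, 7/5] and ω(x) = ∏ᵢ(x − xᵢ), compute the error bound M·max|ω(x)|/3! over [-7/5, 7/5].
343*sqrt(3)*exp(21/20)/8000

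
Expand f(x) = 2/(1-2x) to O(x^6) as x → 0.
2 + 4*x + 8*x**2 + 16*x**3 + 32*x**4 + 64*x**5 + O(x**6)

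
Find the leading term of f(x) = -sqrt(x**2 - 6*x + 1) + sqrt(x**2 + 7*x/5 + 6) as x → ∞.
37/10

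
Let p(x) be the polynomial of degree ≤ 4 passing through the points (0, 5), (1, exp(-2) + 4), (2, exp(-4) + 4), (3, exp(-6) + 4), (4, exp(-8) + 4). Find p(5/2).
5*(-4*exp(6) - 1 + 12*exp(2) + 18*exp(4) + 103*exp(8))*exp(-8)/128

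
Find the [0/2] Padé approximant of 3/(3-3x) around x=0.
1/(1 - x)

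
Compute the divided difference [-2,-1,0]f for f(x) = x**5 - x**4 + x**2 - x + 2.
-21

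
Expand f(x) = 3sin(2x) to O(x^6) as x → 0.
6*x - 4*x**3 + 4*x**5/5 + O(x**6)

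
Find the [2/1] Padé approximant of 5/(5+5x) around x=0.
1/(x + 1)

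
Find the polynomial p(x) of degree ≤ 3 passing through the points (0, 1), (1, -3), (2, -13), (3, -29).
-3*x**2 - x + 1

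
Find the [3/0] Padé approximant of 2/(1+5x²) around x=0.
2 - 10*x**2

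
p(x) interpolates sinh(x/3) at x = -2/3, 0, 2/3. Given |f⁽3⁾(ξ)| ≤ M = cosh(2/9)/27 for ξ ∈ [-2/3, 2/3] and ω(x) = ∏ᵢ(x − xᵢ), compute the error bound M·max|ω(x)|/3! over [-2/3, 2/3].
8*sqrt(3)*cosh(2/9)/19683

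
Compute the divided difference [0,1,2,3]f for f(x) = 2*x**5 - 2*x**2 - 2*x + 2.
50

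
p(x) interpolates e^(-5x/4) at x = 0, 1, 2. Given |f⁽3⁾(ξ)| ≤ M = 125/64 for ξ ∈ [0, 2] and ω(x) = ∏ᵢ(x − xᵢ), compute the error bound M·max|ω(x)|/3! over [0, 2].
125*sqrt(3)/1728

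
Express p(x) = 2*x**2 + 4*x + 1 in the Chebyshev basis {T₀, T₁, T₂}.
(2)T₀ + (4)T₁ + T₂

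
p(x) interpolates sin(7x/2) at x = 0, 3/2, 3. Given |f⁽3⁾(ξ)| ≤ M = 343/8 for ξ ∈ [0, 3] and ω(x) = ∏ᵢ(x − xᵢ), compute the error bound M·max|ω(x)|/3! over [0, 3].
343*sqrt(3)/64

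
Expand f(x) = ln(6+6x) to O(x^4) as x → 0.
log(6) + x - x**2/2 + x**3/3 + O(x**4)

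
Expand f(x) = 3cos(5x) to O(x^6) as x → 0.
3 - 75*x**2/2 + 625*x**4/8 + O(x**6)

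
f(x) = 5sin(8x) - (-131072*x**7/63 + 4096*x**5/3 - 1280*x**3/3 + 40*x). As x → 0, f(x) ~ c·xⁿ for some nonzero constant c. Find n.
9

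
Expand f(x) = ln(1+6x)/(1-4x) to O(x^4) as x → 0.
6*x + 6*x**2 + 96*x**3 + O(x**4)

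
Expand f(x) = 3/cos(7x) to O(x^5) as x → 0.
3 + 147*x**2/2 + 12005*x**4/8 + O(x**5)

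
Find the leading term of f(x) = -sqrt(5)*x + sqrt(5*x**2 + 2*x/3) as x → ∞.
sqrt(5)/15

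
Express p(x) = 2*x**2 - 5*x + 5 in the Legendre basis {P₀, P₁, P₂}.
(17/3)P₀ + (-5)P₁ + (4/3)P₂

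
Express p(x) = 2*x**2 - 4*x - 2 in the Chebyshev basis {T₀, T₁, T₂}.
-T₀ + (-4)T₁ + T₂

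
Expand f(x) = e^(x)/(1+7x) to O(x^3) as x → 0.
1 - 6*x + 85*x**2/2 + O(x**3)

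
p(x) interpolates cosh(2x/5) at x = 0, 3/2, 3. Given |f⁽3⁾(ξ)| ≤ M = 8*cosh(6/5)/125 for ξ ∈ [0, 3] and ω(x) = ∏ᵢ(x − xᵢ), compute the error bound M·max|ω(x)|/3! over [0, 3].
sqrt(3)*cosh(6/5)/125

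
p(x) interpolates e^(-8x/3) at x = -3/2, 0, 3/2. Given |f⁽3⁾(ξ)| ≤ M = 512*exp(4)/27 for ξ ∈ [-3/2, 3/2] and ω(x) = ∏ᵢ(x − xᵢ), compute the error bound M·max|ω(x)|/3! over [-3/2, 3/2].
64*sqrt(3)*exp(4)/27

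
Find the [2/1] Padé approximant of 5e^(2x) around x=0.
(10*x**2/3 + 20*x/3 + 5)/(1 - 2*x/3)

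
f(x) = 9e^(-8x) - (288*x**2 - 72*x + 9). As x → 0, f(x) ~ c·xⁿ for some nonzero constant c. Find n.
3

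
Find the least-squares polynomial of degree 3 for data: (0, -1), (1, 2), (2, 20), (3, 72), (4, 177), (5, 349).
-53/63 + (34/189)x + (-179/252)x² + (317/108)x³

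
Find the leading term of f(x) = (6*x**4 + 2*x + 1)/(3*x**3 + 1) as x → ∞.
2*x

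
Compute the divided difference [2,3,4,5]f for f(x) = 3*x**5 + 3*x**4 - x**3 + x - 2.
416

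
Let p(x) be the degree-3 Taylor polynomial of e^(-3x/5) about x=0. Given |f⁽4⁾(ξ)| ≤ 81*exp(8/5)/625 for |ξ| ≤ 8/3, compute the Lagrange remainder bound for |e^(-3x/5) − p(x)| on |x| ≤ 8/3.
512*exp(8/5)/1875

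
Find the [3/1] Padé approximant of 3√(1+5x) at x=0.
(-375*x**3/64 + 225*x**2/16 + 135*x/8 + 3)/(25*x/8 + 1)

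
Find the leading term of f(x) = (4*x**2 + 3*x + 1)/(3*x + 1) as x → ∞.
4*x/3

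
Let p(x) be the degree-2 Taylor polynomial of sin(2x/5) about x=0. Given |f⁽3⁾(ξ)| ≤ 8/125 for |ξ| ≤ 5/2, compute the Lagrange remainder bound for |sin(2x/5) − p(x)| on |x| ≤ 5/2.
1/6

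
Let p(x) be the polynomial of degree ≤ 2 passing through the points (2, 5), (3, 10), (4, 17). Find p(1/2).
5/4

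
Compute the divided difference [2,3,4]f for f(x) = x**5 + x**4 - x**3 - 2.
331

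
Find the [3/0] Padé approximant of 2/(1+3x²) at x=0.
2 - 6*x**2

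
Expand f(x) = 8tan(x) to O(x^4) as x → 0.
8*x + 8*x**3/3 + O(x**4)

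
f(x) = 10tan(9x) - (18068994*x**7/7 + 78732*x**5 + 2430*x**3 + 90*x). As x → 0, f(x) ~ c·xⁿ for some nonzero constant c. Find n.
9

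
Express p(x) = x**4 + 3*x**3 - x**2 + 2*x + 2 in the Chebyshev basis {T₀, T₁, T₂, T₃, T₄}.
(15/8)T₀ + (17/4)T₁ + (3/4)T₃ + (1/8)T₄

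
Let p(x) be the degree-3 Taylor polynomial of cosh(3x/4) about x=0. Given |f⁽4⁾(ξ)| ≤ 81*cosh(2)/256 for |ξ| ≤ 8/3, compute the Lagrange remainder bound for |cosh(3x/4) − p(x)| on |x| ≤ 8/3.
2*cosh(2)/3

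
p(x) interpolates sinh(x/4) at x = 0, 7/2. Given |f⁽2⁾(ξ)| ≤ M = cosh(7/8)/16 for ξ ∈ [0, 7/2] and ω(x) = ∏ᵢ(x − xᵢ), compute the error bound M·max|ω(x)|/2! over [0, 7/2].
49*cosh(7/8)/512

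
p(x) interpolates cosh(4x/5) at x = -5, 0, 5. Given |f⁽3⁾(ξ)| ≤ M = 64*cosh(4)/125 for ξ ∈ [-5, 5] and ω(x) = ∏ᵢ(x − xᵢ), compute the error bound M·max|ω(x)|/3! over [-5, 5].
64*sqrt(3)*cosh(4)/27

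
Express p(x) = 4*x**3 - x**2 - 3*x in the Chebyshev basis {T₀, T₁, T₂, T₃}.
(-1/2)T₀ + (-1/2)T₂ + T₃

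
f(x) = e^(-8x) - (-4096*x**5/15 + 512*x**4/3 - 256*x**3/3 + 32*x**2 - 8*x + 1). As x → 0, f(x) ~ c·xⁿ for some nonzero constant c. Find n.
6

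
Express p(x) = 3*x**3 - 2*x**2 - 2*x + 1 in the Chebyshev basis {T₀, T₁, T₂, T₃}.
(1/4)T₁ - T₂ + (3/4)T₃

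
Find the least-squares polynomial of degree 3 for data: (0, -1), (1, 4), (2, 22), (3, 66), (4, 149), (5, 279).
-53/63 + (223/189)x + (325/252)x² + (209/108)x³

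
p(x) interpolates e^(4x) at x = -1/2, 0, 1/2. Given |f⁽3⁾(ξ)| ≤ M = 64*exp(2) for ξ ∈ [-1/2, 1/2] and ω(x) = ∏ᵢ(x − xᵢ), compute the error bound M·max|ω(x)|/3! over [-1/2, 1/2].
8*sqrt(3)*exp(2)/27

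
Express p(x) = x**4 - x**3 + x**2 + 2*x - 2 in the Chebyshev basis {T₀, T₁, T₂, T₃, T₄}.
(-9/8)T₀ + (5/4)T₁ + T₂ + (-1/4)T₃ + (1/8)T₄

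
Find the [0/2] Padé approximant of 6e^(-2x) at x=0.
6/(2*x**2 + 2*x + 1)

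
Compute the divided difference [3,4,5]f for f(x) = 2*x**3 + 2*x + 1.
24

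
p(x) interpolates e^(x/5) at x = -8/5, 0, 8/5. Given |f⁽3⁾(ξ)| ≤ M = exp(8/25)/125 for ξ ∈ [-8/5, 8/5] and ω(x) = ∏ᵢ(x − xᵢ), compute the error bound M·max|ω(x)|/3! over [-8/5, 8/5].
512*sqrt(3)*exp(8/25)/421875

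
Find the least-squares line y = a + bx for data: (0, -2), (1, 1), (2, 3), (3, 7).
a = -21/10, b = 29/10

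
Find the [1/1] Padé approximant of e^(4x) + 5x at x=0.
(73*x/9 + 1)/(1 - 8*x/9)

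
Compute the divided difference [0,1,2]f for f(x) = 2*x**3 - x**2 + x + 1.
5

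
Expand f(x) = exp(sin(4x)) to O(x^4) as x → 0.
1 + 4*x + 8*x**2 + O(x**4)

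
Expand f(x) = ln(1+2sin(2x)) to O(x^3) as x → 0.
4*x - 8*x**2 + O(x**3)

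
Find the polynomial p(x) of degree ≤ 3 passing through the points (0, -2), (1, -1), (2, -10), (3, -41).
-2*x**3 + x**2 + 2*x - 2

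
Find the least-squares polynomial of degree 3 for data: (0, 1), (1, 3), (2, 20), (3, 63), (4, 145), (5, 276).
64/63 + (-607/378)x + (415/252)x² + (209/108)x³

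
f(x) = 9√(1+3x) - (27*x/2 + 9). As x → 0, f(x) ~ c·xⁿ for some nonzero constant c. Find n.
2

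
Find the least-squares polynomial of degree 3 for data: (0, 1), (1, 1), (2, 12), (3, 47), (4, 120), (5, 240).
47/42 + (-557/252)x + (-23/84)x² + (37/18)x³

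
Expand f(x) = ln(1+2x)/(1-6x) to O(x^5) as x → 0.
2*x + 10*x**2 + 188*x**3/3 + 372*x**4 + O(x**5)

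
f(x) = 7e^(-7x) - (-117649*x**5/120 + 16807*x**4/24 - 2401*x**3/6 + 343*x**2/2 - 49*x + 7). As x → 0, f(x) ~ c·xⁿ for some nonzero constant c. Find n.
6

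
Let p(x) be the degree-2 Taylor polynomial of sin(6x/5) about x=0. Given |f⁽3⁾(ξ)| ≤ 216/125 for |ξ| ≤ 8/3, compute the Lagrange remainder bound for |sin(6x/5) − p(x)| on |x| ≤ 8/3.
2048/375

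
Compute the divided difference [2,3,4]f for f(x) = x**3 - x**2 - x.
8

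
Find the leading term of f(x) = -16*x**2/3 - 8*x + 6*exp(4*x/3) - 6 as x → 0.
64*x**3/27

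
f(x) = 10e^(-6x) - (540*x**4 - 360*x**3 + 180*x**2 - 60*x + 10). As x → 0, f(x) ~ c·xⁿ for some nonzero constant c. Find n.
5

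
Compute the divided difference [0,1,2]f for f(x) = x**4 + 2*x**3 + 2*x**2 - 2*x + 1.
15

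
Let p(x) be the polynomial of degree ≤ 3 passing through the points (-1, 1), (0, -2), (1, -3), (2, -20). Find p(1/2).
-13/8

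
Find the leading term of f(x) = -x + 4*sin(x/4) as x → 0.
-x**3/96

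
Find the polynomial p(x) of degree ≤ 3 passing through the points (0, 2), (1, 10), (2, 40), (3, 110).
3*x**3 + 2*x**2 + 3*x + 2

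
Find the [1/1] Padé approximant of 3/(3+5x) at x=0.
1/(5*x/3 + 1)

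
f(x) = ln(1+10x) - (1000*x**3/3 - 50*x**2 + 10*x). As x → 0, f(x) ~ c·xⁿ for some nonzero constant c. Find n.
4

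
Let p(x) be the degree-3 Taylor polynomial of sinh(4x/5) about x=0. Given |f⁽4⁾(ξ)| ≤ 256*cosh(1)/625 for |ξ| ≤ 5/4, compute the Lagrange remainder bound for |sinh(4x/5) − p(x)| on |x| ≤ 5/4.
cosh(1)/24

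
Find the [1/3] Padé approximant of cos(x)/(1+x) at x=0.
(1 - 5*x/12)/(7*x**3/24 + x**2/12 + 7*x/12 + 1)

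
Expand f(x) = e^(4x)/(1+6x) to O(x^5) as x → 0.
1 - 2*x + 20*x**2 - 328*x**3/3 + 2000*x**4/3 + O(x**5)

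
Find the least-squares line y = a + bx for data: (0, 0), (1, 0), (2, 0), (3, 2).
a = -2/5, b = 3/5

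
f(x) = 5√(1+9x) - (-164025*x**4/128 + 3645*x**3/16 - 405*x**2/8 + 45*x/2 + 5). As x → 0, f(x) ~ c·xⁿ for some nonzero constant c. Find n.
5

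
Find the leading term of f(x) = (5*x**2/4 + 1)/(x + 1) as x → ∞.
5*x/4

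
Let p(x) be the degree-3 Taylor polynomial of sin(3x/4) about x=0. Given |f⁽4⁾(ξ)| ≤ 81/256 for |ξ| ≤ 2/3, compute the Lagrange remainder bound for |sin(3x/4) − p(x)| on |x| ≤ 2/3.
1/384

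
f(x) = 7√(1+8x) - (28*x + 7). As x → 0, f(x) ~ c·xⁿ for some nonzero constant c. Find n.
2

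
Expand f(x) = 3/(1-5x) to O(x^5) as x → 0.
3 + 15*x + 75*x**2 + 375*x**3 + 1875*x**4 + O(x**5)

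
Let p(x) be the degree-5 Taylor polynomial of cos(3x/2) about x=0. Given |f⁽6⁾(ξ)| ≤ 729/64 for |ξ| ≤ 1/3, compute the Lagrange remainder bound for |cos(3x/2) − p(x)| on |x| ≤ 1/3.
1/46080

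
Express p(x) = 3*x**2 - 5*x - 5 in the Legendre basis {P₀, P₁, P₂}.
(-4)P₀ + (-5)P₁ + (2)P₂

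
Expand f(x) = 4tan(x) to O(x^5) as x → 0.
4*x + 4*x**3/3 + O(x**5)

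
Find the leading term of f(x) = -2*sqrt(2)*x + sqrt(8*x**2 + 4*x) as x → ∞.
sqrt(2)/2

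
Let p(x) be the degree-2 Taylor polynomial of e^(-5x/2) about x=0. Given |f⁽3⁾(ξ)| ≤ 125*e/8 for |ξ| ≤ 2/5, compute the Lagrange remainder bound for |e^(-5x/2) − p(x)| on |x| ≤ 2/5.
e/6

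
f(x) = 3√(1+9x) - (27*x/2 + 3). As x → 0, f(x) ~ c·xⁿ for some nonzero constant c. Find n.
2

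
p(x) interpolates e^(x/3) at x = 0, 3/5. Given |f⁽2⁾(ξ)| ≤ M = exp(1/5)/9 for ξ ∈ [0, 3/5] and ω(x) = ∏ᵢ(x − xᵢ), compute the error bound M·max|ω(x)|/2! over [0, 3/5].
exp(1/5)/200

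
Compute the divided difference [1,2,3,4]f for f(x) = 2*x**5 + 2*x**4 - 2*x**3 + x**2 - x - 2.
148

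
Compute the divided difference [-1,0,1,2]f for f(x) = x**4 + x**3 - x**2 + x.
3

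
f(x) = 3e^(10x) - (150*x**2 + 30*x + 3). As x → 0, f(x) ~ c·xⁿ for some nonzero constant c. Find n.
3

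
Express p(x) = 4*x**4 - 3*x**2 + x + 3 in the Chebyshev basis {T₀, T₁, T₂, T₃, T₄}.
(3)T₀ + T₁ + (1/2)T₂ + (1/2)T₄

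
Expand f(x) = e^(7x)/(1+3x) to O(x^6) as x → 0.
1 + 4*x + 25*x**2/2 + 59*x**3/3 + 985*x**4/24 + 254*x**5/15 + O(x**6)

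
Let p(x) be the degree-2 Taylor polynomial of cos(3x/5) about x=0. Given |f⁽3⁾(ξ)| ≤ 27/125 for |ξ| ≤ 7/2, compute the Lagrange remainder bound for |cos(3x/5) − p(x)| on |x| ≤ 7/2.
3087/2000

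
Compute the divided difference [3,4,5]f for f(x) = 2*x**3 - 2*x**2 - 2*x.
22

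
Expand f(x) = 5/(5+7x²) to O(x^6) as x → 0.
1 - 7*x**2/5 + 49*x**4/25 + O(x**6)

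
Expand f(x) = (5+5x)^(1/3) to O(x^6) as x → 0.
5**(1/3) + 5**(1/3)*x/3 - 5**(1/3)*x**2/9 + 5*5**(1/3)*x**3/81 - 10*5**(1/3)*x**4/243 + 22*5**(1/3)*x**5/729 + O(x**6)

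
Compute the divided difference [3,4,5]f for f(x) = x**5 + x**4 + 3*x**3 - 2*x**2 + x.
791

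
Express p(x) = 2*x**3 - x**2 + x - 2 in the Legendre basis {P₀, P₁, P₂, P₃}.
(-7/3)P₀ + (11/5)P₁ + (-2/3)P₂ + (4/5)P₃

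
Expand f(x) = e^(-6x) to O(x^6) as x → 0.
1 - 6*x + 18*x**2 - 36*x**3 + 54*x**4 - 324*x**5/5 + O(x**6)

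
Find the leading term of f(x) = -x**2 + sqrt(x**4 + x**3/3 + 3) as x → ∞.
x/6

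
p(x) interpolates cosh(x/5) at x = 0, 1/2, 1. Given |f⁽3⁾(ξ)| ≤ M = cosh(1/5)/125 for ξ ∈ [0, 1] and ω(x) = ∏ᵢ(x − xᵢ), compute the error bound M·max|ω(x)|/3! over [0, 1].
sqrt(3)*cosh(1/5)/27000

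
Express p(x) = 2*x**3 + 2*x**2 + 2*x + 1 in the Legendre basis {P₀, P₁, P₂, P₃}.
(5/3)P₀ + (16/5)P₁ + (4/3)P₂ + (4/5)P₃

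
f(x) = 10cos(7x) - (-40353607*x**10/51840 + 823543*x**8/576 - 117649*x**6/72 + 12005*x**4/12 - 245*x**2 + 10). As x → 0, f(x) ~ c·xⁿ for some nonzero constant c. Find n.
12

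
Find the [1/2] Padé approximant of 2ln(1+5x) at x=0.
10*x/(-25*x**2/12 + 5*x/2 + 1)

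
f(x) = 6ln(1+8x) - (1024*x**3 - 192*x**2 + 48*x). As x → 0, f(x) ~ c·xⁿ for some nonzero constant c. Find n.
4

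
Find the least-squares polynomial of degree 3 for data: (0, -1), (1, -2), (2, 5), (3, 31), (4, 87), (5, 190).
-25/21 + (41/63)x + (-64/21)x² + (19/9)x³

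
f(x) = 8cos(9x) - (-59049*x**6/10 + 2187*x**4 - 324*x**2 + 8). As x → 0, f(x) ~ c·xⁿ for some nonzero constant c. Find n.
8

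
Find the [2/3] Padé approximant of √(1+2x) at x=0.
(7*x**2/4 + 14*x/5 + 1)/(-x**3/20 + 9*x**2/20 + 9*x/5 + 1)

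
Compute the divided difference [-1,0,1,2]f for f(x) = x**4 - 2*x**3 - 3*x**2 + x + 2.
0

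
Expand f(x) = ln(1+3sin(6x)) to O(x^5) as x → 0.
18*x - 162*x**2 + 1836*x**3 - 24300*x**4 + O(x**5)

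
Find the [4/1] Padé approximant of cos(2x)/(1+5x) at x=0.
(2*x**4/3 - 2*x**2 + 1)/(5*x + 1)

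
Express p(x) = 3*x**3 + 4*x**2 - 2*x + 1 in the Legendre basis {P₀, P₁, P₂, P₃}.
(7/3)P₀ + (-1/5)P₁ + (8/3)P₂ + (6/5)P₃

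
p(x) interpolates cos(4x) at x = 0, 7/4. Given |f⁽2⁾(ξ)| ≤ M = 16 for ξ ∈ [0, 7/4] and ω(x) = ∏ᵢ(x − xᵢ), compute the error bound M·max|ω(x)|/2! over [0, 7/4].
49/8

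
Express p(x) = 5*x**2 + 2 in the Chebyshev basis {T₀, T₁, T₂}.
(9/2)T₀ + (5/2)T₂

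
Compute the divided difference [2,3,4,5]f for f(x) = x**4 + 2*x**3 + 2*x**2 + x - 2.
16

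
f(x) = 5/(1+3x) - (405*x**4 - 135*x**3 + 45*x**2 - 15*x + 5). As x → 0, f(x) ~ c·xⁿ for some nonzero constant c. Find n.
5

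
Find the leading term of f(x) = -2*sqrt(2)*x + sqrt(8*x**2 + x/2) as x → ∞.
sqrt(2)/16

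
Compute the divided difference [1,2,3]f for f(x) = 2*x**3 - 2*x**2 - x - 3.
10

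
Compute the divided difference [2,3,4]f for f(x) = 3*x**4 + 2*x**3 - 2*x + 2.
183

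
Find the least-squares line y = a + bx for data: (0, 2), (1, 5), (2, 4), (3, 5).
a = 14/5, b = 4/5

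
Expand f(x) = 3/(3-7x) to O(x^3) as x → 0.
1 + 7*x/3 + 49*x**2/9 + O(x**3)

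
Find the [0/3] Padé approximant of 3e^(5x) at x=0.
3/(-125*x**3/6 + 25*x**2/2 - 5*x + 1)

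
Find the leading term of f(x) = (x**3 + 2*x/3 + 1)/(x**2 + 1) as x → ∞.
x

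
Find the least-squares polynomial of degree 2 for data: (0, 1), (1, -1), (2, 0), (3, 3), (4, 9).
34/35 + (-22/7)x + (9/7)x²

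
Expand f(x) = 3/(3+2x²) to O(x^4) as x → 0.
1 - 2*x**2/3 + O(x**4)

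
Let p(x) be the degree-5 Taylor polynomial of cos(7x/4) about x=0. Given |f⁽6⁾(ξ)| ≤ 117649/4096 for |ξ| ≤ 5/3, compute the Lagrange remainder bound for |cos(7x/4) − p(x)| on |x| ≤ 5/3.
367653125/429981696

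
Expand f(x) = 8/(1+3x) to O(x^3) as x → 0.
8 - 24*x + 72*x**2 + O(x**3)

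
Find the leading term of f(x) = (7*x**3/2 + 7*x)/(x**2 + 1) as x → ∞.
7*x/2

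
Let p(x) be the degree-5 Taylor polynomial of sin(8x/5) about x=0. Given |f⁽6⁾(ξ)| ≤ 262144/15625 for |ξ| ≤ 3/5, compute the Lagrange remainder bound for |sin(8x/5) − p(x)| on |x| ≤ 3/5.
1327104/1220703125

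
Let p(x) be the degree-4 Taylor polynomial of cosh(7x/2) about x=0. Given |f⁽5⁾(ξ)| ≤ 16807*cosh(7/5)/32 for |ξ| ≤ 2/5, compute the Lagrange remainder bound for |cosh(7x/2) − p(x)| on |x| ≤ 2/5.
16807*cosh(7/5)/375000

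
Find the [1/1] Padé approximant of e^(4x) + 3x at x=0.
(41*x/7 + 1)/(1 - 8*x/7)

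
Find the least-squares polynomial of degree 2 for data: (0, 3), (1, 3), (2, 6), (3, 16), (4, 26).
20/7 + (-127/70)x + (27/14)x²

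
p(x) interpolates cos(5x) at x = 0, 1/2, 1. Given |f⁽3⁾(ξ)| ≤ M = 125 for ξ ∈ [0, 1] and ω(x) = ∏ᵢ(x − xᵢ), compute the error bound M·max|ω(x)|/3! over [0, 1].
125*sqrt(3)/216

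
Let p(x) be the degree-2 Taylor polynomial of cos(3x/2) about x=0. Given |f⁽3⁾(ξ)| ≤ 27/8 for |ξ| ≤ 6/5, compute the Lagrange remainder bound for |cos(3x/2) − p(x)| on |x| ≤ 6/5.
243/250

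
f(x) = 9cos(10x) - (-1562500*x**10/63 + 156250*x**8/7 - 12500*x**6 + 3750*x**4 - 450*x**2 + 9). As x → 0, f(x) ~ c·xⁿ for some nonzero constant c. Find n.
12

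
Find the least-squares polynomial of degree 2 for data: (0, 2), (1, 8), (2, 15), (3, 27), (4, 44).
86/35 + (181/70)x + (27/14)x²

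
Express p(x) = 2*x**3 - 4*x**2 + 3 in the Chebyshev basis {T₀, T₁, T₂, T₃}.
T₀ + (3/2)T₁ + (-2)T₂ + (1/2)T₃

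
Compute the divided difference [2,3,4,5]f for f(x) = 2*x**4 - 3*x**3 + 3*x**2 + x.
25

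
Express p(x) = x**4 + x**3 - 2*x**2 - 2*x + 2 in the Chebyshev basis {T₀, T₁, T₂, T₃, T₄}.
(11/8)T₀ + (-5/4)T₁ + (-1/2)T₂ + (1/4)T₃ + (1/8)T₄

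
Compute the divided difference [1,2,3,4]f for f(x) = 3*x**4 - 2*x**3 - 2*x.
28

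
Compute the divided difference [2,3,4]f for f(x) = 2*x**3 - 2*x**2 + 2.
16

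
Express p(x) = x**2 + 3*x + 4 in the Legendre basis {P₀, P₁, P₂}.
(13/3)P₀ + (3)P₁ + (2/3)P₂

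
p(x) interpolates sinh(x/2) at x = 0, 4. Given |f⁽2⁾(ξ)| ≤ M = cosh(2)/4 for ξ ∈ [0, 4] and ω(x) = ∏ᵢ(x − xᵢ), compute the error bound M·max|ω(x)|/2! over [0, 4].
cosh(2)/2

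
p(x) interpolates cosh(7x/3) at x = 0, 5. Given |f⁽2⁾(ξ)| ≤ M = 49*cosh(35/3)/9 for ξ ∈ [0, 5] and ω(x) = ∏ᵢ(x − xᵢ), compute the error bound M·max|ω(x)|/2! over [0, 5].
1225*cosh(35/3)/72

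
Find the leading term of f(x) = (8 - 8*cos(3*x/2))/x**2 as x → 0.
9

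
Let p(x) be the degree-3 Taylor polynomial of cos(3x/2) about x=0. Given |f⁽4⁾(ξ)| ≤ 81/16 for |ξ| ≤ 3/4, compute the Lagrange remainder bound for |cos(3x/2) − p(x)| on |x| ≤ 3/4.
2187/32768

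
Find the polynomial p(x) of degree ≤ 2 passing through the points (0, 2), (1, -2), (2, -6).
2 - 4*x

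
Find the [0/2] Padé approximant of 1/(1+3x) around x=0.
1/(3*x + 1)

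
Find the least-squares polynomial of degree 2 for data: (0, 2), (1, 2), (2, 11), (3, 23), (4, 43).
61/35 + (-139/70)x + (43/14)x²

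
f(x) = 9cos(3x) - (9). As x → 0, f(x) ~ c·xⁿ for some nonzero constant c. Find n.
2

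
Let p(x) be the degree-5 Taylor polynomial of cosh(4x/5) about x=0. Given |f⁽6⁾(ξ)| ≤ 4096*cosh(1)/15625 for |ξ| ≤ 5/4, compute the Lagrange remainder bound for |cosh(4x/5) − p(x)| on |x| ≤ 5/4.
cosh(1)/720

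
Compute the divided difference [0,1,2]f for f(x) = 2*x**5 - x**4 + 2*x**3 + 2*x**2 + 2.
31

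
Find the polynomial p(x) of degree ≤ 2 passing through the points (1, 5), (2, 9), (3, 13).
4*x + 1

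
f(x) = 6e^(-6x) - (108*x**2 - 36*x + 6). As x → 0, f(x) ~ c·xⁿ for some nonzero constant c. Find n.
3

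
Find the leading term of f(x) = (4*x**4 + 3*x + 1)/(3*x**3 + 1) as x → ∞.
4*x/3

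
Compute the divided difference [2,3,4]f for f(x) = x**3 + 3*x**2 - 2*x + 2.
12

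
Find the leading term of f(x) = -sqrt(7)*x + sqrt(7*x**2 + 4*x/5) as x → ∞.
2*sqrt(7)/35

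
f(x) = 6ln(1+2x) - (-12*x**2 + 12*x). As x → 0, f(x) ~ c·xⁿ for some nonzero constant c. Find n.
3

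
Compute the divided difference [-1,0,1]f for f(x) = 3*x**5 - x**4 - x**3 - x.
-1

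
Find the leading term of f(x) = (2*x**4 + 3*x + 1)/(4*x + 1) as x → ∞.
x**3/2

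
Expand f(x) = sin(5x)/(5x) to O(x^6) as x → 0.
1 - 25*x**2/6 + 125*x**4/24 + O(x**6)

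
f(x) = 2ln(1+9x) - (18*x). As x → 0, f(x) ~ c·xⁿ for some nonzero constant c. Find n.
2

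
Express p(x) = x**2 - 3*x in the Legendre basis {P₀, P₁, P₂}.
(1/3)P₀ + (-3)P₁ + (2/3)P₂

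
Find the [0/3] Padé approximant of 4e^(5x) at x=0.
4/(-125*x**3/6 + 25*x**2/2 - 5*x + 1)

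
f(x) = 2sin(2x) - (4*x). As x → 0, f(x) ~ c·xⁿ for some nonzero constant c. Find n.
3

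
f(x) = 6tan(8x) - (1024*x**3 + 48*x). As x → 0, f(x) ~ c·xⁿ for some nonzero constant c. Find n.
5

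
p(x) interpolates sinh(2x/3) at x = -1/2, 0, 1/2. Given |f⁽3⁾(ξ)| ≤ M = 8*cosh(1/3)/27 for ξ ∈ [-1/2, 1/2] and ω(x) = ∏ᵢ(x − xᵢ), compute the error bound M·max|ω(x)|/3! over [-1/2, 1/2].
sqrt(3)*cosh(1/3)/729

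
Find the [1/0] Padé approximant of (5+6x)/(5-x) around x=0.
7*x/5 + 1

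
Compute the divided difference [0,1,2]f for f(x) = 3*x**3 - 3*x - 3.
9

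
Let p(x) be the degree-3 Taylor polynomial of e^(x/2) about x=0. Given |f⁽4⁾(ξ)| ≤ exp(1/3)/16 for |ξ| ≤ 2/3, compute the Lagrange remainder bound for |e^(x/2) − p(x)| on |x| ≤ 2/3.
exp(1/3)/1944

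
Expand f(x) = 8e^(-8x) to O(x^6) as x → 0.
8 - 64*x + 256*x**2 - 2048*x**3/3 + 4096*x**4/3 - 32768*x**5/15 + O(x**6)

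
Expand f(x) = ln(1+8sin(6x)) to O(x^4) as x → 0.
48*x - 1152*x**2 + 36576*x**3 + O(x**4)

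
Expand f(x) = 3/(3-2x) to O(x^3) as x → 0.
1 + 2*x/3 + 4*x**2/9 + O(x**3)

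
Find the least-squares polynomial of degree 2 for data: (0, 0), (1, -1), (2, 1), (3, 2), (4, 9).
1/7 + (-153/70)x + (15/14)x²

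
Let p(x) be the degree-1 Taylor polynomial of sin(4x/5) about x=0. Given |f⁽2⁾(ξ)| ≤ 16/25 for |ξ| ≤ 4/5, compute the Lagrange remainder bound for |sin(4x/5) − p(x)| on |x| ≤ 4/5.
128/625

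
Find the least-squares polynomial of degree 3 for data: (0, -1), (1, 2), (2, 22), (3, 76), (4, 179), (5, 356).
-26/21 + (142/63)x + (-61/42)x² + (55/18)x³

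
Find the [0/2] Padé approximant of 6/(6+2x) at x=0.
1/(x/3 + 1)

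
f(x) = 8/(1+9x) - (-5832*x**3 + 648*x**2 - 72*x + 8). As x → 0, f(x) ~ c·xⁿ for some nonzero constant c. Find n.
4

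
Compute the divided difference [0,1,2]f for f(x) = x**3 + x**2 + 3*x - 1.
4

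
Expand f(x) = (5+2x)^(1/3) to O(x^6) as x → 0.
5**(1/3) + 2*5**(1/3)*x/15 - 4*5**(1/3)*x**2/225 + 8*5**(1/3)*x**3/2025 - 32*5**(1/3)*x**4/30375 + 704*5**(1/3)*x**5/2278125 + O(x**6)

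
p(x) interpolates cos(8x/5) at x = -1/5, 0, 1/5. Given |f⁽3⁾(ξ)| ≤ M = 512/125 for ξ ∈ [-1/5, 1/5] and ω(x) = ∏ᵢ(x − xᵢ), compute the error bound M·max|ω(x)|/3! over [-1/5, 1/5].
512*sqrt(3)/421875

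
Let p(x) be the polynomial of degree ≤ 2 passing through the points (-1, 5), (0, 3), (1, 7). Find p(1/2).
17/4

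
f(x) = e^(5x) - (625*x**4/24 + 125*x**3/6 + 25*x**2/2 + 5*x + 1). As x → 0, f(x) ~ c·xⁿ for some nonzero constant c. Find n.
5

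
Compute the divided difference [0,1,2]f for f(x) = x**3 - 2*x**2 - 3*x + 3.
1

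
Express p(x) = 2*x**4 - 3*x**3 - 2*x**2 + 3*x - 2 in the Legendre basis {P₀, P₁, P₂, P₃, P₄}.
(-34/15)P₀ + (6/5)P₁ + (-4/21)P₂ + (-6/5)P₃ + (16/35)P₄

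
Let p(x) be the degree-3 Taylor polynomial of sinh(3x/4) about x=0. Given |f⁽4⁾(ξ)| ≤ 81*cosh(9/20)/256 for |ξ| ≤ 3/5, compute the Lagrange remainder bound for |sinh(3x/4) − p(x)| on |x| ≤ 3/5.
2187*cosh(9/20)/1280000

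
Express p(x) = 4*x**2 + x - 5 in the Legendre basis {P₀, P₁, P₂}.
(-11/3)P₀ + P₁ + (8/3)P₂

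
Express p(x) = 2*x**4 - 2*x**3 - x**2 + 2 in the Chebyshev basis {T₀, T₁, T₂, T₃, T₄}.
(9/4)T₀ + (-3/2)T₁ + (1/2)T₂ + (-1/2)T₃ + (1/4)T₄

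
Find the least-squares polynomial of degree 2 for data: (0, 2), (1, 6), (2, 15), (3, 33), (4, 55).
71/35 + (31/70)x + (45/14)x²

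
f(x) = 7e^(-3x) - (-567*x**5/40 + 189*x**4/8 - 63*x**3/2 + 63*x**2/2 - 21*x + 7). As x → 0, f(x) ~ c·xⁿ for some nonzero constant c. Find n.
6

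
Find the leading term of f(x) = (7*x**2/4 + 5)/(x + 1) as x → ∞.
7*x/4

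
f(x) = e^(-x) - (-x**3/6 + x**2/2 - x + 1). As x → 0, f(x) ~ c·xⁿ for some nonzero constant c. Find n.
4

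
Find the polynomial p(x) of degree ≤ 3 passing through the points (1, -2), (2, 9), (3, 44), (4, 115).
2*x**3 - 3*x - 1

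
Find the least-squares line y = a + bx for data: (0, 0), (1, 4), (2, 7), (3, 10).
a = 3/10, b = 33/10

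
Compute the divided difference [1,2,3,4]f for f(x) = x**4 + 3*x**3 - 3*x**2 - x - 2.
13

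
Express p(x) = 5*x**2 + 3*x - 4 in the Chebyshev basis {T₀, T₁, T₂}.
(-3/2)T₀ + (3)T₁ + (5/2)T₂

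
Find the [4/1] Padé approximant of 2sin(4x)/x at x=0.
256*x**4/15 - 64*x**2/3 + 8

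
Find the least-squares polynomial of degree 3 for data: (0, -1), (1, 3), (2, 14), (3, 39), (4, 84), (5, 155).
-121/126 + (1681/756)x + (71/126)x² + (113/108)x³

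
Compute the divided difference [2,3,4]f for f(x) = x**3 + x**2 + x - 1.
10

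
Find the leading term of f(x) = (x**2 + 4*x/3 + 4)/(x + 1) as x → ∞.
x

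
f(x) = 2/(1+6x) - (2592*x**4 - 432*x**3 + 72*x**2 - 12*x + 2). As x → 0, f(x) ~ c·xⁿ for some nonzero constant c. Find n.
5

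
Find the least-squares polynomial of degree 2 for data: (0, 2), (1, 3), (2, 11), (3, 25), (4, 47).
72/35 + (-88/35)x + (24/7)x²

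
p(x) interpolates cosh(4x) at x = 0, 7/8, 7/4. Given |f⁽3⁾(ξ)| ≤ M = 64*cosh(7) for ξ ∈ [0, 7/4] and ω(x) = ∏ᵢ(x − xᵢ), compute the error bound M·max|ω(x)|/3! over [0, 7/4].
343*sqrt(3)*cosh(7)/216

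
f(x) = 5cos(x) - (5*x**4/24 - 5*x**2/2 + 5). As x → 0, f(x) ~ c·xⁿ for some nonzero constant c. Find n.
6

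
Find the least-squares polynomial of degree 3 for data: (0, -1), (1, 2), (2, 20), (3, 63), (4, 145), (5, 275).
-1 + (-8/21)x + (43/28)x² + (23/12)x³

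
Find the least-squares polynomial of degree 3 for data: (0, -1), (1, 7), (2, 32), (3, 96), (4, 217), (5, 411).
-7/9 + (1411/378)x + (17/63)x² + (167/54)x³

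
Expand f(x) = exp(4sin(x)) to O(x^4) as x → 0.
1 + 4*x + 8*x**2 + 10*x**3 + O(x**4)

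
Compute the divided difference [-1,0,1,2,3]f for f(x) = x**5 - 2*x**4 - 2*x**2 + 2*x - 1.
3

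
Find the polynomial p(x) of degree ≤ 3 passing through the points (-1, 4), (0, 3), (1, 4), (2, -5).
-2*x**3 + x**2 + 2*x + 3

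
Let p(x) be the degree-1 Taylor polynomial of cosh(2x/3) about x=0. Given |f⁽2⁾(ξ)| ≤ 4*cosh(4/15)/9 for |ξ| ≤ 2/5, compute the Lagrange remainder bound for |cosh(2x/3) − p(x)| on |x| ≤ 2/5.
8*cosh(4/15)/225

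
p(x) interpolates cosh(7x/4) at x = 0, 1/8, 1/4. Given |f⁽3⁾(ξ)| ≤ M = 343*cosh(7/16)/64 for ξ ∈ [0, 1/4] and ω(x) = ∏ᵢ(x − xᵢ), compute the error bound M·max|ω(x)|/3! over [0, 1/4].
343*sqrt(3)*cosh(7/16)/884736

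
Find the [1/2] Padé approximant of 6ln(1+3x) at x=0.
18*x/(-3*x**2/4 + 3*x/2 + 1)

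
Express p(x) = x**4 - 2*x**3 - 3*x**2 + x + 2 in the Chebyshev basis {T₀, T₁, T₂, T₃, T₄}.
(7/8)T₀ + (-1/2)T₁ - T₂ + (-1/2)T₃ + (1/8)T₄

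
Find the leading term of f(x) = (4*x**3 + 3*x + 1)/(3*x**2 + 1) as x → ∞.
4*x/3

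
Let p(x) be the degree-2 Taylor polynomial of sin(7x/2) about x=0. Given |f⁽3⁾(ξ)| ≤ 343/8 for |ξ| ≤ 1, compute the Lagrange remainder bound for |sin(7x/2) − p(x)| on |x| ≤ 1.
343/48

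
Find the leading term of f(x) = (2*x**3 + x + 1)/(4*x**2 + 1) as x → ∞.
x/2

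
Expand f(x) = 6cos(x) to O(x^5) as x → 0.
6 - 3*x**2 + x**4/4 + O(x**5)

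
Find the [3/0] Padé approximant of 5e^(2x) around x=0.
20*x**3/3 + 10*x**2 + 10*x + 5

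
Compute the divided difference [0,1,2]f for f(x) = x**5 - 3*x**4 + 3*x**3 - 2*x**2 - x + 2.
1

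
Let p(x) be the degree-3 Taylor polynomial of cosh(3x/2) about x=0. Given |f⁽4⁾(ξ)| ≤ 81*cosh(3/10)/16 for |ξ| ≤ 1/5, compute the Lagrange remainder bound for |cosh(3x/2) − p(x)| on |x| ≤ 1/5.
27*cosh(3/10)/80000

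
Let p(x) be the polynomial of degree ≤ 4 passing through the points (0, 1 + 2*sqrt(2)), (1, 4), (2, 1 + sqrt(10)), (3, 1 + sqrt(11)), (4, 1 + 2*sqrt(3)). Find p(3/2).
-5*sqrt(11)/32 - 5*sqrt(2)/64 + 3*sqrt(3)/64 + 45*sqrt(10)/64 + 77/32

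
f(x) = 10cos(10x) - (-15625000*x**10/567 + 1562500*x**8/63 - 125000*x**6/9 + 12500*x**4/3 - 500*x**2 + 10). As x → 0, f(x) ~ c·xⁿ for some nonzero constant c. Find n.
12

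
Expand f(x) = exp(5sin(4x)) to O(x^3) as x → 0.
1 + 20*x + 200*x**2 + O(x**3)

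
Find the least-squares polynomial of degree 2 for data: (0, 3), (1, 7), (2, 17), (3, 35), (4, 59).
107/35 + (2/7)x + (24/7)x²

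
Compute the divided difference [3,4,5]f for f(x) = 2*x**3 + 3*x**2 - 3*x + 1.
27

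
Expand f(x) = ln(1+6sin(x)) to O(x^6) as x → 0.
6*x - 18*x**2 + 71*x**3 - 318*x**4 + 6077*x**5/4 + O(x**6)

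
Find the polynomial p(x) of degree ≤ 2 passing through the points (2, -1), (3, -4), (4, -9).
-x**2 + 2*x - 1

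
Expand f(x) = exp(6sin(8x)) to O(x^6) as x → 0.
1 + 48*x + 1152*x**2 + 17920*x**3 + 196608*x**4 + 7675904*x**5/5 + O(x**6)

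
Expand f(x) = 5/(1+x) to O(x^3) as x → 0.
5 - 5*x + 5*x**2 + O(x**3)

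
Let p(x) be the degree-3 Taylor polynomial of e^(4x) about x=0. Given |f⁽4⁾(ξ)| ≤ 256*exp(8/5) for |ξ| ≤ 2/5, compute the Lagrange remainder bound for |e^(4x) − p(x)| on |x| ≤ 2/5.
512*exp(8/5)/1875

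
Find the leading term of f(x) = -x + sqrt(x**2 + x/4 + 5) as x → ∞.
1/8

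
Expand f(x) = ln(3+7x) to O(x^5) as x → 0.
log(3) + 7*x/3 - 49*x**2/18 + 343*x**3/81 - 2401*x**4/324 + O(x**5)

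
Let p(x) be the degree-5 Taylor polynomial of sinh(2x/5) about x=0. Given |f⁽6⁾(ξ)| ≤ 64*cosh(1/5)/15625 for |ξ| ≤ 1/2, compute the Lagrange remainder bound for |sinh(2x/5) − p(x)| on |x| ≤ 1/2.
cosh(1/5)/11250000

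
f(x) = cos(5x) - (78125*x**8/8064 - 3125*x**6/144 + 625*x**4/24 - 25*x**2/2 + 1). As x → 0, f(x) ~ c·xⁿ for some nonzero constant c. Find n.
10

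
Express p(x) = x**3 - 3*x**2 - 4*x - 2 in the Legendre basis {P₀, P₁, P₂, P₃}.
(-3)P₀ + (-17/5)P₁ + (-2)P₂ + (2/5)P₃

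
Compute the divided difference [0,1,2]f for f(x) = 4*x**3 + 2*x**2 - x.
14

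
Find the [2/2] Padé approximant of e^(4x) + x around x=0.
(-13*x**2/3 + 2*x + 1)/(8*x**2/3 - 3*x + 1)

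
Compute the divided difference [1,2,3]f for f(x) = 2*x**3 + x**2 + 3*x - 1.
13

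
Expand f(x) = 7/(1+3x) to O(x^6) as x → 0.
7 - 21*x + 63*x**2 - 189*x**3 + 567*x**4 - 1701*x**5 + O(x**6)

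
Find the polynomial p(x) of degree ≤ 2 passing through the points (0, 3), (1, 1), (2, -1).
3 - 2*x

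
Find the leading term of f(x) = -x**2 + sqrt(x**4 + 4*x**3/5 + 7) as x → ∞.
2*x/5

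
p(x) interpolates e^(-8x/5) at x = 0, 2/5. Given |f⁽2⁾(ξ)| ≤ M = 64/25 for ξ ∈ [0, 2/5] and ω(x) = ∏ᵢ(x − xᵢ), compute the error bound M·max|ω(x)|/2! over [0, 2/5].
32/625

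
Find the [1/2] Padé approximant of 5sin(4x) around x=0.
20*x/(8*x**2/3 + 1)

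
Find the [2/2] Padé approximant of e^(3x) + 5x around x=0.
(3*x**2/4 + 53*x/7 + 1)/(-9*x**2/28 - 3*x/7 + 1)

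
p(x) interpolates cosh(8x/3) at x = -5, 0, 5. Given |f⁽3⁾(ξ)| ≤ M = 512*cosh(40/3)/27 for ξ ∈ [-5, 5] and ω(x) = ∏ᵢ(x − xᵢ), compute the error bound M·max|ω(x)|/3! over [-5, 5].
64000*sqrt(3)*cosh(40/3)/729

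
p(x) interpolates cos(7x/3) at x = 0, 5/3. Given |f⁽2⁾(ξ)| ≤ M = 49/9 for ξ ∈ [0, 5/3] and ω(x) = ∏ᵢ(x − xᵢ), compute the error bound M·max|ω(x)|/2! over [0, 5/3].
1225/648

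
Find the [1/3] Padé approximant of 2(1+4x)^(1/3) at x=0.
(20*x/3 + 2)/(64*x**3/81 - 8*x**2/9 + 2*x + 1)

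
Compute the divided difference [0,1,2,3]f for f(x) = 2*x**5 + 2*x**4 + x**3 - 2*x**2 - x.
63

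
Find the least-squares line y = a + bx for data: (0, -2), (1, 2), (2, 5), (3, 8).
a = -17/10, b = 33/10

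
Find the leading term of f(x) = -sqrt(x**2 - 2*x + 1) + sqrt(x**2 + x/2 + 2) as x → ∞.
5/4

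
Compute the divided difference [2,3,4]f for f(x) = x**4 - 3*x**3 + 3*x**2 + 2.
31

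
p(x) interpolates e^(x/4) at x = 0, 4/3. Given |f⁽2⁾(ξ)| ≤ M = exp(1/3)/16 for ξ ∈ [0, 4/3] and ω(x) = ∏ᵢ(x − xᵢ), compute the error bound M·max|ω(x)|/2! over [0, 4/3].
exp(1/3)/72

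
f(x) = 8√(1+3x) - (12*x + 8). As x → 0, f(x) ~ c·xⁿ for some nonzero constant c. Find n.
2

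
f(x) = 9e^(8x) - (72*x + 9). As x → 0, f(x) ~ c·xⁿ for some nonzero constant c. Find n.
2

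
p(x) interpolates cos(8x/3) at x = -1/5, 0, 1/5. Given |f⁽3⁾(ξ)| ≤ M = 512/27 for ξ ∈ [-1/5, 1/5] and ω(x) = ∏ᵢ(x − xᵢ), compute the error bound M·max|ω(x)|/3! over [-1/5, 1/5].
512*sqrt(3)/91125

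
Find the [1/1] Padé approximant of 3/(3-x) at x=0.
1/(1 - x/3)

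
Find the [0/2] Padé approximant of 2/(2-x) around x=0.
1/(1 - x/2)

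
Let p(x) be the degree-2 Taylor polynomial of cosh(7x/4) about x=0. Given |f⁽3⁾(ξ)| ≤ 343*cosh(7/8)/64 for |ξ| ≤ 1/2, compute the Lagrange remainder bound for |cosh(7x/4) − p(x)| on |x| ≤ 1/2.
343*cosh(7/8)/3072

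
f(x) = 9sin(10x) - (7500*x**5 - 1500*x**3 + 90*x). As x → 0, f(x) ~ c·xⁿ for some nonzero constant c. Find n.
7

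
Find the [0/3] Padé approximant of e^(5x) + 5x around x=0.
1/(-4625*x**3/6 + 175*x**2/2 - 10*x + 1)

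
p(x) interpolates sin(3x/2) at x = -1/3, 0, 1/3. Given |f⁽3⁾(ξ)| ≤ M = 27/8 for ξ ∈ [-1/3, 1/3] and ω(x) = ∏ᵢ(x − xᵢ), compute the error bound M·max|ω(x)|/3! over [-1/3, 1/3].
sqrt(3)/216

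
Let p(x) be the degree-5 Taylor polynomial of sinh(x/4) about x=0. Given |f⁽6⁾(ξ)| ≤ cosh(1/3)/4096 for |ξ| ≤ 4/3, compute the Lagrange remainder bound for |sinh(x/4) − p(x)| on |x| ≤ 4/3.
cosh(1/3)/524880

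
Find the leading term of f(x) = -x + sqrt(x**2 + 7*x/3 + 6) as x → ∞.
7/6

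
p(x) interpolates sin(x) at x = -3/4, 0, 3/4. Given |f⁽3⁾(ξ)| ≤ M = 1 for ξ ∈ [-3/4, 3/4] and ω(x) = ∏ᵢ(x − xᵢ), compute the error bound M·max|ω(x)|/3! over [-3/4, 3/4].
sqrt(3)/64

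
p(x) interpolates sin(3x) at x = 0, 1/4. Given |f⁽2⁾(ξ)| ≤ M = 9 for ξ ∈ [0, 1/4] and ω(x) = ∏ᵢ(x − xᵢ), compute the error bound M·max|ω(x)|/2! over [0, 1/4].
9/128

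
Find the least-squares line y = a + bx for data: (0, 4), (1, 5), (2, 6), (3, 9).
a = 18/5, b = 8/5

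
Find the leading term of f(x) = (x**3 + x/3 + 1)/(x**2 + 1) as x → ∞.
x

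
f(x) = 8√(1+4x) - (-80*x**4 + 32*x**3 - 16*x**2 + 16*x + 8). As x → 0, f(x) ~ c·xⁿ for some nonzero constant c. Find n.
5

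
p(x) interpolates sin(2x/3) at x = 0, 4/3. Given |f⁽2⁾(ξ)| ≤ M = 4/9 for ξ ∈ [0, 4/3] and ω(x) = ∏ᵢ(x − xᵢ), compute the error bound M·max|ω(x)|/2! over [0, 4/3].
8/81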